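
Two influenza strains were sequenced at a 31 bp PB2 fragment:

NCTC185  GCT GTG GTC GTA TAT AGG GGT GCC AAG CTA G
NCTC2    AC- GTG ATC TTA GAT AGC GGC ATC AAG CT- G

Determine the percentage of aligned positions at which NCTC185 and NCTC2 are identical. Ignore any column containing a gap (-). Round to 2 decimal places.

Excluding the 2 gap columns leaves 29 comparable sites.
The sequences differ at positions 1 (G/A), 7 (G/A), 10 (G/T), 13 (T/G), 18 (G/C), 21 (T/C), 22 (G/A), 23 (C/T).
21 of the 29 comparable sites match, so the percent identity is 21/29 × 100 = 72.41%.

72.41%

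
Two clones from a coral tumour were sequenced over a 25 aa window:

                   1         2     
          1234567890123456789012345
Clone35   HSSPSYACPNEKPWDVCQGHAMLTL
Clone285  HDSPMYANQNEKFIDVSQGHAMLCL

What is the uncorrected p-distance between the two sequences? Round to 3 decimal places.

0.320

Differing sites — 2:S/D; 5:S/M; 8:C/N; 9:P/Q; 13:P/F; 14:W/I; 17:C/S; 24:T/C.
There are 8 differences over 25 sites, so p = 8/25 = 0.320.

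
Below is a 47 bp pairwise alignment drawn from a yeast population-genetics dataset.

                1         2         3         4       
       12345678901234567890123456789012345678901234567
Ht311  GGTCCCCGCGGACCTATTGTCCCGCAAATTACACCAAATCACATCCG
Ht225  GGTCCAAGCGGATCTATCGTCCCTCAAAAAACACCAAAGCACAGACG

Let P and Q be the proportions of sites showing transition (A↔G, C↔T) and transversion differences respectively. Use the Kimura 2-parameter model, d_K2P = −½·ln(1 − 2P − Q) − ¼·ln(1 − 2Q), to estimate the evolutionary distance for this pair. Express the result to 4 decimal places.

0.2514

Mismatches occur at site 6 (C↔A, transversion), site 7 (C↔A, transversion), site 13 (C↔T, transition), site 18 (T↔C, transition), site 24 (G↔T, transversion), site 29 (T↔A, transversion), site 30 (T↔A, transversion), site 39 (T↔G, transversion), site 44 (T↔G, transversion), site 45 (C↔A, transversion).
Of the 10 differences, 2 transitions and 8 transversions over 47 sites: P = 2/47 = 0.042553, Q = 8/47 = 0.170213.
d = −0.5·ln(0.744681) − 0.25·ln(0.659574) = −0.5·(-0.294799) − 0.25·(-0.416161) = 0.2514.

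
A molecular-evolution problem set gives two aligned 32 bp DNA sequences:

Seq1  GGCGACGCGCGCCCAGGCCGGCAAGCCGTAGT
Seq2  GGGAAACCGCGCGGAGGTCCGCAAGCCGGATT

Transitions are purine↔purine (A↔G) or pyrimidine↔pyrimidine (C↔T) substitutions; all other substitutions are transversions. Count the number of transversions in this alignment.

Differing sites — 3:C/G (Tv); 4:G/A (Ti); 6:C/A (Tv); 7:G/C (Tv); 13:C/G (Tv); 14:C/G (Tv); 18:C/T (Ti); 20:G/C (Tv); 29:T/G (Tv); 31:G/T (Tv).
Of the 10 differences, 2 transitions and 8 transversions, so the answer is 8.

8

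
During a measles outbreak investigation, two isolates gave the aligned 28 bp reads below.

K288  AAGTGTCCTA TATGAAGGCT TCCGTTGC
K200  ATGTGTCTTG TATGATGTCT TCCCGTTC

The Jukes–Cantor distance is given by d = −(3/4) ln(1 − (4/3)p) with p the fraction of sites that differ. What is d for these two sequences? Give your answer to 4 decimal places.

0.3597

Mismatches occur at site 2 (A↔T), site 8 (C↔T), site 10 (A↔G), site 16 (A↔T), site 18 (G↔T), site 24 (G↔C), site 25 (T↔G), site 27 (G↔T).
p = 8/28 = 0.285714.
d = −0.75 · ln(1 − (4/3)·0.285714) = −0.75 · ln(0.619048) = −0.75 · (-0.479572) = 0.3597.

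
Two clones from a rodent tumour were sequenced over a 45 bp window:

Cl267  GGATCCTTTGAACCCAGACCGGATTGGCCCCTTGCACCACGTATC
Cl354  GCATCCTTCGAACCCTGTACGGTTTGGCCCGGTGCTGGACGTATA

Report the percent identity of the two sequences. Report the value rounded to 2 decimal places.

Mismatches occur at site 2 (G↔C), site 9 (T↔C), site 16 (A↔T), site 18 (A↔T), site 19 (C↔A), site 23 (A↔T), site 31 (C↔G), site 32 (T↔G), site 36 (A↔T), site 37 (C↔G), site 38 (C↔G), site 45 (C↔A).
33 of the 45 sites match, so the percent identity is 33/45 × 100 = 73.33%.

73.33%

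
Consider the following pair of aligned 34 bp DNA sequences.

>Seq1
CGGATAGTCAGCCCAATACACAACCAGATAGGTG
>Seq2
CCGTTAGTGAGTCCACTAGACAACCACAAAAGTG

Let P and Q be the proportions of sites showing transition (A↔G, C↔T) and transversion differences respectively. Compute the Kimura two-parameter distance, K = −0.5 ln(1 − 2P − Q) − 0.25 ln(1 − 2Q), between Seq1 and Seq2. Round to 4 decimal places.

The sequences differ at positions 2 (G/C, transversion), 4 (A/T, transversion), 9 (C/G, transversion), 12 (C/T, transition), 16 (A/C, transversion), 19 (C/G, transversion), 27 (G/C, transversion), 29 (T/A, transversion), 31 (G/A, transition).
Of the 9 differences, 2 transitions and 7 transversions over 34 sites: P = 2/34 = 0.058824, Q = 7/34 = 0.205882.
d = −0.5·ln(0.676470) − 0.25·ln(0.588236) = −0.5·(-0.390867) − 0.25·(-0.530627) = 0.3281.

0.3281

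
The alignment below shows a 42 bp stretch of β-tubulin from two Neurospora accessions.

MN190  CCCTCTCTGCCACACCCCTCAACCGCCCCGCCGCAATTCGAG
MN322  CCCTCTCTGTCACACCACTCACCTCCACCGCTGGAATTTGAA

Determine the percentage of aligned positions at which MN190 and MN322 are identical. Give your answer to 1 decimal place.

76.2%

The sequences differ at positions 10 (C/T), 17 (C/A), 22 (A/C), 24 (C/T), 25 (G/C), 27 (C/A), 32 (C/T), 34 (C/G), 39 (C/T), 42 (G/A).
32 of the 42 sites match, so the percent identity is 32/42 × 100 = 76.2%.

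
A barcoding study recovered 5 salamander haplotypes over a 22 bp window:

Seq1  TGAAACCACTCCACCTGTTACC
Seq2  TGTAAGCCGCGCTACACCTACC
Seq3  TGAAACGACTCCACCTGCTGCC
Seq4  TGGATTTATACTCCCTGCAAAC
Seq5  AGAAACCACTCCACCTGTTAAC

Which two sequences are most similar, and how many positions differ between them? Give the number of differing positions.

Pairwise Hamming distances:
  Seq1 vs Seq2: 11
  Seq1 vs Seq3: 3
  Seq1 vs Seq4: 11
  Seq1 vs Seq5: 2
  Seq2 vs Seq3: 12
  Seq2 vs Seq4: 15
  Seq2 vs Seq5: 13
  Seq3 vs Seq4: 11
  Seq3 vs Seq5: 5
  Seq4 vs Seq5: 11
The smallest is 2, between Seq1 and Seq5.

2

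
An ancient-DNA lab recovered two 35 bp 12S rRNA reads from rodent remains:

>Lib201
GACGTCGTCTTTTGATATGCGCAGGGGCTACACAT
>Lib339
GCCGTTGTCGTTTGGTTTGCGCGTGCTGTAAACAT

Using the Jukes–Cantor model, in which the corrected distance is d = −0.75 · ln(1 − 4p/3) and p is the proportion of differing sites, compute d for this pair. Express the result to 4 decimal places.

0.4073

Mismatches occur at site 2 (A/C), site 6 (C/T), site 10 (T/G), site 15 (A/G), site 17 (A/T), site 23 (A/G), site 24 (G/T), site 26 (G/C), site 27 (G/T), site 28 (C/G), site 31 (C/A).
p = 11/35 = 0.314286.
d = −0.75 · ln(1 − (4/3)·0.314286) = −0.75 · ln(0.580952) = −0.75 · (-0.543087) = 0.4073.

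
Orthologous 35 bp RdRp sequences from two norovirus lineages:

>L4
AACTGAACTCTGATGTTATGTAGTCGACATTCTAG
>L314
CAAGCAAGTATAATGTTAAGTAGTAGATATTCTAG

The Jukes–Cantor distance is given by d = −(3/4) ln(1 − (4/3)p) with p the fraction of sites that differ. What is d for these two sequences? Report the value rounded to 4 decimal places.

The sequences differ at positions 1 (A/C), 3 (C/A), 4 (T/G), 5 (G/C), 8 (C/G), 10 (C/A), 12 (G/A), 19 (T/A), 25 (C/A), 28 (C/T).
p = 10/35 = 0.285714.
d = −0.75 · ln(1 − (4/3)·0.285714) = −0.75 · ln(0.619048) = −0.75 · (-0.479572) = 0.3597.

0.3597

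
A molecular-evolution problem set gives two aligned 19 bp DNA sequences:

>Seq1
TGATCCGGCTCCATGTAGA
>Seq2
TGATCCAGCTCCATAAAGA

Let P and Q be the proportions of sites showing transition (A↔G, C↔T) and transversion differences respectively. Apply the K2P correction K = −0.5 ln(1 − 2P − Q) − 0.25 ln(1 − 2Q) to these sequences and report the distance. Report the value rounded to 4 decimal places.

The sequences differ at positions 7 (G/A, transition), 15 (G/A, transition), 16 (T/A, transversion).
Of the 3 differences, 2 transitions and 1 transversion over 19 sites: P = 2/19 = 0.105263, Q = 1/19 = 0.052632.
d = −0.5·ln(0.736842) − 0.25·ln(0.894736) = −0.5·(-0.305382) − 0.25·(-0.111227) = 0.1805.

0.1805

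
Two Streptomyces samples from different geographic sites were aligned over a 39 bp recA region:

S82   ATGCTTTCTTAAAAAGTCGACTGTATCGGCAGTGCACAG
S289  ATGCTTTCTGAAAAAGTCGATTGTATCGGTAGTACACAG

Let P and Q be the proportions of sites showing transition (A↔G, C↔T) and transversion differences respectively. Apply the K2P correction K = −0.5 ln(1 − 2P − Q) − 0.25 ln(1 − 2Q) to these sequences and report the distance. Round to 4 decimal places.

0.1121

Mismatches occur at site 10 (T→G, transversion), site 21 (C→T, transition), site 30 (C→T, transition), site 34 (G→A, transition).
Of the 4 differences, 3 transitions and 1 transversion over 39 sites: P = 3/39 = 0.076923, Q = 1/39 = 0.025641.
d = −0.5·ln(0.820513) − 0.25·ln(0.948718) = −0.5·(-0.197826) − 0.25·(-0.052644) = 0.1121.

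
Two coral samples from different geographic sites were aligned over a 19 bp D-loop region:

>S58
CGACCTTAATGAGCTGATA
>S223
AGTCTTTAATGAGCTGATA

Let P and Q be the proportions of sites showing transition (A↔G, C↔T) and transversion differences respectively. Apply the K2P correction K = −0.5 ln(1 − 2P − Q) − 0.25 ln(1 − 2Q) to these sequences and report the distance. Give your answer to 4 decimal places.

Differing sites — 1:C/A (Tv); 3:A/T (Tv); 5:C/T (Ti).
Of the 3 differences, 1 transition and 2 transversions over 19 sites: P = 1/19 = 0.052632, Q = 2/19 = 0.105263.
d = −0.5·ln(0.789473) − 0.25·ln(0.789474) = −0.5·(-0.236390) − 0.25·(-0.236388) = 0.1773.

0.1773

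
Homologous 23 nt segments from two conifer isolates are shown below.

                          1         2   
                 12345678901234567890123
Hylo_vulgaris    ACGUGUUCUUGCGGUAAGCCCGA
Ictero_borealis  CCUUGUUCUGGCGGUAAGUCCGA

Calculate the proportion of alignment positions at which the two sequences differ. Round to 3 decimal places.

0.174

Mismatches occur at site 1 (A→C), site 3 (G→U), site 10 (U→G), site 19 (C→U).
There are 4 differences over 23 sites, so p = 4/23 = 0.174.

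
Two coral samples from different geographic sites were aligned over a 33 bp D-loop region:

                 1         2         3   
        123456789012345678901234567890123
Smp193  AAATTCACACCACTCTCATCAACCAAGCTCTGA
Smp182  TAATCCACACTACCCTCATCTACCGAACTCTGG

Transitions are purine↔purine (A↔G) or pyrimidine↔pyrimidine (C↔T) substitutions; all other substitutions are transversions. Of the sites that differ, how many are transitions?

6

The sequences differ at positions 1 (A/T, transversion), 5 (T/C, transition), 11 (C/T, transition), 14 (T/C, transition), 21 (A/T, transversion), 25 (A/G, transition), 27 (G/A, transition), 33 (A/G, transition).
Of the 8 differences, 6 transitions and 2 transversions, so the answer is 6.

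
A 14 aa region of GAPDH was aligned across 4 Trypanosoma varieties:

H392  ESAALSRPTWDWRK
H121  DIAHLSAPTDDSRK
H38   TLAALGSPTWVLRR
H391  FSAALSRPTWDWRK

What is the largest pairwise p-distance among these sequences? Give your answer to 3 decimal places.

0.643

Pairwise Hamming distances:
  H392 vs H121: 6
  H392 vs H38: 7
  H392 vs H391: 1
  H121 vs H38: 9
  H121 vs H391: 6
  H38 vs H391: 7
The largest is 9 mismatches, between H121 and H38; p = 9/14 = 0.643.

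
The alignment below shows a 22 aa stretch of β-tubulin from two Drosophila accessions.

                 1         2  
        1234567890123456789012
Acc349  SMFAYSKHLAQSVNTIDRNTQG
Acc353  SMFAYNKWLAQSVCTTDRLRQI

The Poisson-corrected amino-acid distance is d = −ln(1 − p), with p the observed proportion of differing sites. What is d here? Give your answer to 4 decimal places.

The sequences differ at positions 6 (S/N), 8 (H/W), 14 (N/C), 16 (I/T), 19 (N/L), 20 (T/R), 22 (G/I).
p = 7/22 = 0.318182.
d = −ln(1 − 0.318182) = −ln(0.681818) = 0.3830.

0.3830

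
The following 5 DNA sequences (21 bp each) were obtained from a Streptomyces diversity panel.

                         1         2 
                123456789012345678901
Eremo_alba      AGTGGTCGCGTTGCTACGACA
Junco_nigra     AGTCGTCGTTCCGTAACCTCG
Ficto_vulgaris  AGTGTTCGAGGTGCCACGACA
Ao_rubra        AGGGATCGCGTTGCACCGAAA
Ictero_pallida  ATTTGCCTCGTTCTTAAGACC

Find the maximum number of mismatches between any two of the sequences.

Pairwise Hamming distances:
  Eremo_alba vs Junco_nigra: 10
  Eremo_alba vs Ficto_vulgaris: 4
  Eremo_alba vs Ao_rubra: 5
  Eremo_alba vs Ictero_pallida: 8
  Junco_nigra vs Ficto_vulgaris: 11
  Junco_nigra vs Ao_rubra: 13
  Junco_nigra vs Ictero_pallida: 14
  Ficto_vulgaris vs Ao_rubra: 7
  Ficto_vulgaris vs Ictero_pallida: 12
  Ao_rubra vs Ictero_pallida: 13
The largest is 14, between Junco_nigra and Ictero_pallida.

14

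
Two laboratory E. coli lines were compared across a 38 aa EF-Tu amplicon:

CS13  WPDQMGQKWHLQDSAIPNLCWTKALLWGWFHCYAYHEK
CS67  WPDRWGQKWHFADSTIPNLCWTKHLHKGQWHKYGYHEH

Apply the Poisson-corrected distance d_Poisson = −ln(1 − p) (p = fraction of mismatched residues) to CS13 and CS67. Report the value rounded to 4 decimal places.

The sequences differ at positions 4 (Q/R), 5 (M/W), 11 (L/F), 12 (Q/A), 15 (A/T), 24 (A/H), 26 (L/H), 27 (W/K), 29 (W/Q), 30 (F/W), 32 (C/K), 34 (A/G), 38 (K/H).
p = 13/38 = 0.342105.
d = −ln(1 − 0.342105) = −ln(0.657895) = 0.4187.

0.4187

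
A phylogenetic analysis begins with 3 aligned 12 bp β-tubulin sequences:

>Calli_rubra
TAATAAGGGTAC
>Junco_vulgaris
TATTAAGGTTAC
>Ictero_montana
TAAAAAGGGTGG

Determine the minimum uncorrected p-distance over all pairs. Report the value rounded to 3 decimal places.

0.167

Pairwise Hamming distances:
  Calli_rubra vs Junco_vulgaris: 2
  Calli_rubra vs Ictero_montana: 3
  Junco_vulgaris vs Ictero_montana: 5
The smallest is 2 mismatches, between Calli_rubra and Junco_vulgaris; p = 2/12 = 0.167.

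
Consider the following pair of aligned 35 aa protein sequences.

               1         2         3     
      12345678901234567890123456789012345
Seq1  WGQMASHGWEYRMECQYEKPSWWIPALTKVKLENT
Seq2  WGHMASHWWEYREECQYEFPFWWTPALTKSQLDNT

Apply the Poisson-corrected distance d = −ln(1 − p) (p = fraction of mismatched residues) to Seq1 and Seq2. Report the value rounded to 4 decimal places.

Mismatches occur at site 3 (Q→H), site 8 (G→W), site 13 (M→E), site 19 (K→F), site 21 (S→F), site 24 (I→T), site 30 (V→S), site 31 (K→Q), site 33 (E→D).
p = 9/35 = 0.257143.
d = −ln(1 − 0.257143) = −ln(0.742857) = 0.2973.

0.2973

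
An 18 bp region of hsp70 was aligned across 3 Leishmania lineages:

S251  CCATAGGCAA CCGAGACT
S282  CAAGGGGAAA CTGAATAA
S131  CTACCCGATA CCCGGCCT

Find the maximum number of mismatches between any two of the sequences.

Pairwise Hamming distances:
  S251 vs S282: 9
  S251 vs S131: 9
  S282 vs S131: 12
The largest is 12, between S282 and S131.

12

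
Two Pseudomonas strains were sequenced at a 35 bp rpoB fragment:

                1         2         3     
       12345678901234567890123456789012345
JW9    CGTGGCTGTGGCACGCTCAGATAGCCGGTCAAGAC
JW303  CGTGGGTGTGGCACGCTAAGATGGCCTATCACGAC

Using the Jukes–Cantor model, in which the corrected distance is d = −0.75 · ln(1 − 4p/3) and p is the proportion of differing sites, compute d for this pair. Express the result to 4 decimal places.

Mismatches occur at site 6 (C/G), site 18 (C/A), site 23 (A/G), site 27 (G/T), site 28 (G/A), site 32 (A/C).
p = 6/35 = 0.171429.
d = −0.75 · ln(1 − (4/3)·0.171429) = −0.75 · ln(0.771428) = −0.75 · (-0.259512) = 0.1946.

0.1946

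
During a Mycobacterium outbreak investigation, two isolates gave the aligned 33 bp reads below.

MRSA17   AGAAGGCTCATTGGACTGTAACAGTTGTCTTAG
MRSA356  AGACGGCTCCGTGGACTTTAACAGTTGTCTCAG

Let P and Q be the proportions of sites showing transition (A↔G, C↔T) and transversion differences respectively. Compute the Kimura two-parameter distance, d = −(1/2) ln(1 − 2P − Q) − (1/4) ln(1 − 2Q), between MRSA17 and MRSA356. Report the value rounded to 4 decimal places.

The sequences differ at positions 4 (A/C, transversion), 10 (A/C, transversion), 11 (T/G, transversion), 18 (G/T, transversion), 31 (T/C, transition).
Of the 5 differences, 1 transition and 4 transversions over 33 sites: P = 1/33 = 0.030303, Q = 4/33 = 0.121212.
d = −0.5·ln(0.818182) − 0.25·ln(0.757576) = −0.5·(-0.200670) − 0.25·(-0.277631) = 0.1697.

0.1697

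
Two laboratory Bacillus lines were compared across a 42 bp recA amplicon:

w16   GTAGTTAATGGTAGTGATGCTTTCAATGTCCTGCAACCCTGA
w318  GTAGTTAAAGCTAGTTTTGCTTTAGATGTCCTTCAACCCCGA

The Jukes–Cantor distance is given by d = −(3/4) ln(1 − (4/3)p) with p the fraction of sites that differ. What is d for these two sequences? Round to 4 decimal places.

0.2197

Mismatches occur at site 9 (T↔A), site 11 (G↔C), site 16 (G↔T), site 17 (A↔T), site 24 (C↔A), site 25 (A↔G), site 33 (G↔T), site 40 (T↔C).
p = 8/42 = 0.190476.
d = −0.75 · ln(1 − (4/3)·0.190476) = −0.75 · ln(0.746032) = −0.75 · (-0.292987) = 0.2197.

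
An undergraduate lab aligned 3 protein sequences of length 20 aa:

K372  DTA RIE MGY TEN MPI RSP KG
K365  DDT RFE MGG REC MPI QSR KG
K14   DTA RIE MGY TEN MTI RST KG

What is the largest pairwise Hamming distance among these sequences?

9

Pairwise Hamming distances:
  K372 vs K365: 8
  K372 vs K14: 2
  K365 vs K14: 9
The largest is 9, between K365 and K14.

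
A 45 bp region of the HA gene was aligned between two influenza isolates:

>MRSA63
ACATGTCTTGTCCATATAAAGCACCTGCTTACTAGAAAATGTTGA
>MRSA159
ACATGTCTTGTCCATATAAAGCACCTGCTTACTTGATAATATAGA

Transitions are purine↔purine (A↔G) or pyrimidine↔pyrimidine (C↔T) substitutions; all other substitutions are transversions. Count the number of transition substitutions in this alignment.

Differing sites — 34:A/T (Tv); 37:A/T (Tv); 41:G/A (Ti); 43:T/A (Tv).
Of the 4 differences, 1 transition and 3 transversions, so the answer is 1.

1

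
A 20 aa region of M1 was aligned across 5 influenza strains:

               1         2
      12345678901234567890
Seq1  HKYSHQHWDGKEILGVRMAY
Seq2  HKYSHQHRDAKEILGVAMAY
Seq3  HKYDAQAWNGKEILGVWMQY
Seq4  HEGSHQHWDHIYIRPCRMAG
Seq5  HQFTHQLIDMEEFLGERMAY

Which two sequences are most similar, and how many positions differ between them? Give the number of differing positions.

Pairwise Hamming distances:
  Seq1 vs Seq2: 3
  Seq1 vs Seq3: 6
  Seq1 vs Seq4: 9
  Seq1 vs Seq5: 9
  Seq2 vs Seq3: 8
  Seq2 vs Seq4: 11
  Seq2 vs Seq5: 10
  Seq3 vs Seq4: 15
  Seq3 vs Seq5: 13
  Seq4 vs Seq5: 13
The smallest is 3, between Seq1 and Seq2.

3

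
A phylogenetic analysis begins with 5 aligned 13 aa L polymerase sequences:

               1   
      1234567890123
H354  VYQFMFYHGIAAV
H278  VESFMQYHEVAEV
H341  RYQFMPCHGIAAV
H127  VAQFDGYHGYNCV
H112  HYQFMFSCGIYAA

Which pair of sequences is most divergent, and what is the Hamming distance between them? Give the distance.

Pairwise Hamming distances:
  H354 vs H278: 6
  H354 vs H341: 3
  H354 vs H127: 6
  H354 vs H112: 5
  H278 vs H341: 8
  H278 vs H127: 8
  H278 vs H112: 11
  H341 vs H127: 8
  H341 vs H112: 6
  H127 vs H112: 10
The largest is 11, between H278 and H112.

11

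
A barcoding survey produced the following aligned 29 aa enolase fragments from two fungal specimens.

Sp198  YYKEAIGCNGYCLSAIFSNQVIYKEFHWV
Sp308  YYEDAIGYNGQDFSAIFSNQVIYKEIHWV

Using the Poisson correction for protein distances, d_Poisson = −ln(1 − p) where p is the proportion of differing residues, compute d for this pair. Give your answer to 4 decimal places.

Differing sites — 3:K/E; 4:E/D; 8:C/Y; 11:Y/Q; 12:C/D; 13:L/F; 26:F/I.
p = 7/29 = 0.241379.
d = −ln(1 − 0.241379) = −ln(0.758621) = 0.2763.

0.2763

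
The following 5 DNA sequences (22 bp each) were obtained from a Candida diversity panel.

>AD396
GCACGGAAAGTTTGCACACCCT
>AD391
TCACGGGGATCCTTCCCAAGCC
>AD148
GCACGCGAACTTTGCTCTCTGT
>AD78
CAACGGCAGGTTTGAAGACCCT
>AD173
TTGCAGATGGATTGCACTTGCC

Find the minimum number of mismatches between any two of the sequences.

6

Pairwise Hamming distances:
  AD396 vs AD391: 11
  AD396 vs AD148: 7
  AD396 vs AD78: 6
  AD396 vs AD173: 11
  AD391 vs AD148: 13
  AD391 vs AD78: 15
  AD391 vs AD173: 13
  AD148 vs AD78: 12
  AD148 vs AD173: 15
  AD78 vs AD173: 13
The smallest is 6, between AD396 and AD78.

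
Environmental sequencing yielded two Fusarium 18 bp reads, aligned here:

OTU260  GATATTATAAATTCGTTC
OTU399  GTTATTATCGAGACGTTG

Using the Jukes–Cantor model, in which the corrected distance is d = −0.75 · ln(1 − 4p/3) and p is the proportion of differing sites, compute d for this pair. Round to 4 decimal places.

Differing sites — 2:A/T; 9:A/C; 10:A/G; 12:T/G; 13:T/A; 18:C/G.
p = 6/18 = 0.333333.
d = −0.75 · ln(1 − (4/3)·0.333333) = −0.75 · ln(0.555556) = −0.75 · (-0.587786) = 0.4408.

0.4408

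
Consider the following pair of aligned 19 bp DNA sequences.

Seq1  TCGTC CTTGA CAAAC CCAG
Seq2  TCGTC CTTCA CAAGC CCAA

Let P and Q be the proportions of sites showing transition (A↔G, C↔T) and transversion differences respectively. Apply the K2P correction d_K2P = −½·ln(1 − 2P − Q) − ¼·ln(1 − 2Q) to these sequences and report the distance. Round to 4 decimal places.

0.1805

Mismatches occur at site 9 (G↔C, transversion), site 14 (A↔G, transition), site 19 (G↔A, transition).
Of the 3 differences, 2 transitions and 1 transversion over 19 sites: P = 2/19 = 0.105263, Q = 1/19 = 0.052632.
d = −0.5·ln(0.736842) − 0.25·ln(0.894736) = −0.5·(-0.305382) − 0.25·(-0.111227) = 0.1805.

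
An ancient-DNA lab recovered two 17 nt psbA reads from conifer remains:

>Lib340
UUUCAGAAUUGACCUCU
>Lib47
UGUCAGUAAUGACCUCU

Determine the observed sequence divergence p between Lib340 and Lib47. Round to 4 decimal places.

0.1765

Mismatches occur at site 2 (U→G), site 7 (A→U), site 9 (U→A).
There are 3 differences over 17 sites, so p = 3/17 = 0.1765.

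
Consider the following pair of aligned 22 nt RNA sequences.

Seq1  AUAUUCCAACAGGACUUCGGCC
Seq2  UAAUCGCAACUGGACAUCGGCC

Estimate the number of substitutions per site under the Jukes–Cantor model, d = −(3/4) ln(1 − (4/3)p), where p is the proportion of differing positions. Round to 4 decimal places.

0.3390

The sequences differ at positions 1 (A/U), 2 (U/A), 5 (U/C), 6 (C/G), 11 (A/U), 16 (U/A).
p = 6/22 = 0.272727.
d = −0.75 · ln(1 − (4/3)·0.272727) = −0.75 · ln(0.636364) = −0.75 · (-0.451985) = 0.3390.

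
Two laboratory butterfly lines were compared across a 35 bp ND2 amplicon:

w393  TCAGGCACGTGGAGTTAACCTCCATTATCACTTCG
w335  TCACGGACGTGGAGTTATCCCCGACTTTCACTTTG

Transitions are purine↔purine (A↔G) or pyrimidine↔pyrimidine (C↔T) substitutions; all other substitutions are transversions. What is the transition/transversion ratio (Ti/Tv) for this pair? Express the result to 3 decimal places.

0.600

Differing sites — 4:G/C (Tv); 6:C/G (Tv); 18:A/T (Tv); 21:T/C (Ti); 23:C/G (Tv); 25:T/C (Ti); 27:A/T (Tv); 34:C/T (Ti).
Of the 8 differences, 3 transitions and 5 transversions, so Ti/Tv = 3/5 = 0.600.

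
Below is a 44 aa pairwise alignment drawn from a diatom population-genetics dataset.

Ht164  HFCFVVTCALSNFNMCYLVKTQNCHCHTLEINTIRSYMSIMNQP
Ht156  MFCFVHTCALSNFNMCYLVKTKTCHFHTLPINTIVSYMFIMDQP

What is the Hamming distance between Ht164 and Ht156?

Mismatches occur at site 1 (H→M), site 6 (V→H), site 22 (Q→K), site 23 (N→T), site 26 (C→F), site 30 (E→P), site 35 (R→V), site 39 (S→F), site 42 (N→D).
That gives 9 mismatches out of 44 aligned sites, so the Hamming distance is 9.

9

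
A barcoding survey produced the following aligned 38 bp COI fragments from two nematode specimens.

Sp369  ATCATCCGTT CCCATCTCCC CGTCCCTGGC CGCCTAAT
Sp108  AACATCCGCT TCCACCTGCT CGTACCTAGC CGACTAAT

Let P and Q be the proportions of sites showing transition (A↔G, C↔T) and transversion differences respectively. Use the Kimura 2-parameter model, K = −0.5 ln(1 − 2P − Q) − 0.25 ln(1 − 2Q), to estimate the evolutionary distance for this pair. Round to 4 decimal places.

Mismatches occur at site 2 (T→A, transversion), site 9 (T→C, transition), site 11 (C→T, transition), site 15 (T→C, transition), site 18 (C→G, transversion), site 20 (C→T, transition), site 24 (C→A, transversion), site 28 (G→A, transition), site 33 (C→A, transversion).
Of the 9 differences, 5 transitions and 4 transversions over 38 sites: P = 5/38 = 0.131579, Q = 4/38 = 0.105263.
d = −0.5·ln(0.631579) − 0.25·ln(0.789474) = −0.5·(-0.459532) − 0.25·(-0.236388) = 0.2889.

0.2889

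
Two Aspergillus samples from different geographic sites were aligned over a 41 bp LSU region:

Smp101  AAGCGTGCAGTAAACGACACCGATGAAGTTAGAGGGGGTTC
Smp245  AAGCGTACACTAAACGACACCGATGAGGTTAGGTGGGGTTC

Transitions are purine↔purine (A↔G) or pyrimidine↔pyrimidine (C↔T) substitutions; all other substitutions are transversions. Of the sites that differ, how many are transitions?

The sequences differ at positions 7 (G/A, transition), 10 (G/C, transversion), 27 (A/G, transition), 33 (A/G, transition), 34 (G/T, transversion).
Of the 5 differences, 3 transitions and 2 transversions, so the answer is 3.

3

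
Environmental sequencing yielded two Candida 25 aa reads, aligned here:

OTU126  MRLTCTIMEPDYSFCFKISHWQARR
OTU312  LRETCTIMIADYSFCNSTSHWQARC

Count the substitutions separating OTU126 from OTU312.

Mismatches occur at site 1 (M→L), site 3 (L→E), site 9 (E→I), site 10 (P→A), site 16 (F→N), site 17 (K→S), site 18 (I→T), site 25 (R→C).
That gives 8 mismatches out of 25 aligned sites, so the Hamming distance is 8.

8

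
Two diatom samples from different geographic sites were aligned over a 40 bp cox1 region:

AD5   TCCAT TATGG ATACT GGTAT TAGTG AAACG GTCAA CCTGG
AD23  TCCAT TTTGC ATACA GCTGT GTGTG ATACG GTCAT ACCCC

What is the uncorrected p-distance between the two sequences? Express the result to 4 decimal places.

Differing sites — 7:A/T; 10:G/C; 15:T/A; 17:G/C; 19:A/G; 21:T/G; 22:A/T; 27:A/T; 35:A/T; 36:C/A; 38:T/C; 39:G/C; 40:G/C.
There are 13 differences over 40 sites, so p = 13/40 = 0.3250.

0.3250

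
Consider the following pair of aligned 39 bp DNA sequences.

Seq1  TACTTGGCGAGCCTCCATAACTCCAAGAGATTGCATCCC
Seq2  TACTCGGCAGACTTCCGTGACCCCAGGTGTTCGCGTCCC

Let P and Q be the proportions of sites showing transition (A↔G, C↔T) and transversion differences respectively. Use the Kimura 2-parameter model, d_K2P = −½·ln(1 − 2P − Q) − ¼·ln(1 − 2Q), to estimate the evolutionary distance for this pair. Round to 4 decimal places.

0.5048

Differing sites — 5:T/C (Ti); 9:G/A (Ti); 10:A/G (Ti); 11:G/A (Ti); 13:C/T (Ti); 17:A/G (Ti); 19:A/G (Ti); 22:T/C (Ti); 26:A/G (Ti); 28:A/T (Tv); 30:A/T (Tv); 32:T/C (Ti); 35:A/G (Ti).
Of the 13 differences, 11 transitions and 2 transversions over 39 sites: P = 11/39 = 0.282051, Q = 2/39 = 0.051282.
d = −0.5·ln(0.384616) − 0.25·ln(0.897436) = −0.5·(-0.955510) − 0.25·(-0.108213) = 0.5048.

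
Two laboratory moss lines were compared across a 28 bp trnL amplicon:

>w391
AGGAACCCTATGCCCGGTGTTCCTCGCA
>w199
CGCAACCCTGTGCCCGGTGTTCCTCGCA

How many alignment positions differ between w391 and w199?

Mismatches occur at site 1 (A→C), site 3 (G→C), site 10 (A→G).
That gives 3 mismatches out of 28 aligned sites, so the Hamming distance is 3.

3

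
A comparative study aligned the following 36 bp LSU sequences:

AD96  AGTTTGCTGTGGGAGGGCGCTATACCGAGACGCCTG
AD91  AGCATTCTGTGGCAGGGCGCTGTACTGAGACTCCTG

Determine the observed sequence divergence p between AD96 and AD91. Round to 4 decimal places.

The sequences differ at positions 3 (T/C), 4 (T/A), 6 (G/T), 13 (G/C), 22 (A/G), 26 (C/T), 32 (G/T).
There are 7 differences over 36 sites, so p = 7/36 = 0.1944.

0.1944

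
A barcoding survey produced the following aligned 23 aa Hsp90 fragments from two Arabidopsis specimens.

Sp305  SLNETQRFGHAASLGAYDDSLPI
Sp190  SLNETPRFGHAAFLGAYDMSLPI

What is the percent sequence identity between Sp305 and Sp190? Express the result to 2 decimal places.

Mismatches occur at site 6 (Q/P), site 13 (S/F), site 19 (D/M).
20 of the 23 sites match, so the percent identity is 20/23 × 100 = 86.96%.

86.96%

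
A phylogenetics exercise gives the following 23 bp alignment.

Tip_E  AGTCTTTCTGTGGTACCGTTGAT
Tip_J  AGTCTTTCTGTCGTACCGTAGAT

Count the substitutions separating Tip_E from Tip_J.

The sequences differ at positions 12 (G/C), 20 (T/A).
That gives 2 mismatches out of 23 aligned sites, so the Hamming distance is 2.

2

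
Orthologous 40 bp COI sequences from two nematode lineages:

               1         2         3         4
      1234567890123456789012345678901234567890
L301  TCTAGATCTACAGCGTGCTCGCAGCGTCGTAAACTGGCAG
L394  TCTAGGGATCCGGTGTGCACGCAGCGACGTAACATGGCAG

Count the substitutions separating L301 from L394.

The sequences differ at positions 6 (A/G), 7 (T/G), 8 (C/A), 10 (A/C), 12 (A/G), 14 (C/T), 19 (T/A), 27 (T/A), 33 (A/C), 34 (C/A).
That gives 10 mismatches out of 40 aligned sites, so the Hamming distance is 10.

10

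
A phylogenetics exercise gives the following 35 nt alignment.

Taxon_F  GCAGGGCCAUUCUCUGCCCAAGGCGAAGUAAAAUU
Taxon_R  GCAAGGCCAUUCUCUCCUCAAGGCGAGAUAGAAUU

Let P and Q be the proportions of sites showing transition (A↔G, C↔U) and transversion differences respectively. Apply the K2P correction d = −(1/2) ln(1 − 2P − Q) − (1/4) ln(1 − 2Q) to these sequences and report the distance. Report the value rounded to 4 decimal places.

The sequences differ at positions 4 (G/A, transition), 16 (G/C, transversion), 18 (C/U, transition), 27 (A/G, transition), 28 (G/A, transition), 31 (A/G, transition).
Of the 6 differences, 5 transitions and 1 transversion over 35 sites: P = 5/35 = 0.142857, Q = 1/35 = 0.028571.
d = −0.5·ln(0.685715) − 0.25·ln(0.942858) = −0.5·(-0.377293) − 0.25·(-0.058840) = 0.2034.

0.2034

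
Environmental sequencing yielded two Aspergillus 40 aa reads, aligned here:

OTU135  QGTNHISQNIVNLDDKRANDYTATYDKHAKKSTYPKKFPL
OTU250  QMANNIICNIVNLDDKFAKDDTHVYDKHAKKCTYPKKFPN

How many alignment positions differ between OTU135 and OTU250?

12

Differing sites — 2:G/M; 3:T/A; 5:H/N; 7:S/I; 8:Q/C; 17:R/F; 19:N/K; 21:Y/D; 23:A/H; 24:T/V; 32:S/C; 40:L/N.
That gives 12 mismatches out of 40 aligned sites, so the Hamming distance is 12.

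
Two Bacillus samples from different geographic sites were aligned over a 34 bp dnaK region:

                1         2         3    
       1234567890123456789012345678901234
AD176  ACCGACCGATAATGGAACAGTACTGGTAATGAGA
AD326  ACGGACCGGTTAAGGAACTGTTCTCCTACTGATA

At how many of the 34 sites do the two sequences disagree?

Mismatches occur at site 3 (C/G), site 9 (A/G), site 11 (A/T), site 13 (T/A), site 19 (A/T), site 22 (A/T), site 25 (G/C), site 26 (G/C), site 29 (A/C), site 33 (G/T).
That gives 10 mismatches out of 34 aligned sites, so the Hamming distance is 10.

10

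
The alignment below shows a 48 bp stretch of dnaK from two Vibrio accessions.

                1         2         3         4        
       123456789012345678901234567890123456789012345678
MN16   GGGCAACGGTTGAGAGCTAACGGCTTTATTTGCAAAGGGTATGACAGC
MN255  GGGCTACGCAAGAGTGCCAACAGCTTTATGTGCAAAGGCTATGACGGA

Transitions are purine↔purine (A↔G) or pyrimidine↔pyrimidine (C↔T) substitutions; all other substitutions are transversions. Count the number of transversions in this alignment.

Mismatches occur at site 5 (A↔T, transversion), site 9 (G↔C, transversion), site 10 (T↔A, transversion), site 11 (T↔A, transversion), site 15 (A↔T, transversion), site 18 (T↔C, transition), site 22 (G↔A, transition), site 30 (T↔G, transversion), site 39 (G↔C, transversion), site 46 (A↔G, transition), site 48 (C↔A, transversion).
Of the 11 differences, 3 transitions and 8 transversions, so the answer is 8.

8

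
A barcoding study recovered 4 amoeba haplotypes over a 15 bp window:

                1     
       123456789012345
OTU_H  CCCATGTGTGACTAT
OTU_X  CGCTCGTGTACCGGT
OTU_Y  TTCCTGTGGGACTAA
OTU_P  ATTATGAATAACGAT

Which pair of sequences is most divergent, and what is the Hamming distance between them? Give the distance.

Pairwise Hamming distances:
  OTU_H vs OTU_X: 7
  OTU_H vs OTU_Y: 5
  OTU_H vs OTU_P: 7
  OTU_X vs OTU_Y: 10
  OTU_X vs OTU_P: 9
  OTU_Y vs OTU_P: 9
The largest is 10, between OTU_X and OTU_Y.

10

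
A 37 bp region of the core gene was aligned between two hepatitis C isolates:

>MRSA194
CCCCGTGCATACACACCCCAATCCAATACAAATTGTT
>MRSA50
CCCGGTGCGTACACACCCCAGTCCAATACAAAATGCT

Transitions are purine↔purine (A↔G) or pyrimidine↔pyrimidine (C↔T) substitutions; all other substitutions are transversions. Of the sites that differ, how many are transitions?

The sequences differ at positions 4 (C/G, transversion), 9 (A/G, transition), 21 (A/G, transition), 33 (T/A, transversion), 36 (T/C, transition).
Of the 5 differences, 3 transitions and 2 transversions, so the answer is 3.

3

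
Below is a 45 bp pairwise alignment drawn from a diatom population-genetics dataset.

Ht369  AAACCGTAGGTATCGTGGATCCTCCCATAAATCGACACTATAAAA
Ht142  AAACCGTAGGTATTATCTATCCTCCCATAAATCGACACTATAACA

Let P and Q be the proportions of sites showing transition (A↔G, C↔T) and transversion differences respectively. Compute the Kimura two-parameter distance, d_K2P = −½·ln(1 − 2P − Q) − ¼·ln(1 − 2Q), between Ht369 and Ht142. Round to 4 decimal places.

Mismatches occur at site 14 (C/T, transition), site 15 (G/A, transition), site 17 (G/C, transversion), site 18 (G/T, transversion), site 44 (A/C, transversion).
Of the 5 differences, 2 transitions and 3 transversions over 45 sites: P = 2/45 = 0.044444, Q = 3/45 = 0.066667.
d = −0.5·ln(0.844445) − 0.25·ln(0.866666) = −0.5·(-0.169076) − 0.25·(-0.143102) = 0.1203.

0.1203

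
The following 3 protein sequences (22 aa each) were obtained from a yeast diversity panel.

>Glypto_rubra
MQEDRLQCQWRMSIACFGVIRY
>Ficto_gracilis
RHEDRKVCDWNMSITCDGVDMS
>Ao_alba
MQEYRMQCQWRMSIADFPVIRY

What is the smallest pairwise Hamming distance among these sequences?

Pairwise Hamming distances:
  Glypto_rubra vs Ficto_gracilis: 11
  Glypto_rubra vs Ao_alba: 4
  Ficto_gracilis vs Ao_alba: 14
The smallest is 4, between Glypto_rubra and Ao_alba.

4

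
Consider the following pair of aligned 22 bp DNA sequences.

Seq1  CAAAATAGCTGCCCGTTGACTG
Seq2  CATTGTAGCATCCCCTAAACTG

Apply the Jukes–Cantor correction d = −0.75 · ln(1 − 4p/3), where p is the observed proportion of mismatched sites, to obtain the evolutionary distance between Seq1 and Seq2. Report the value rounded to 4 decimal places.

The sequences differ at positions 3 (A/T), 4 (A/T), 5 (A/G), 10 (T/A), 11 (G/T), 15 (G/C), 17 (T/A), 18 (G/A).
p = 8/22 = 0.363636.
d = −0.75 · ln(1 − (4/3)·0.363636) = −0.75 · ln(0.515152) = −0.75 · (-0.663293) = 0.4975.

0.4975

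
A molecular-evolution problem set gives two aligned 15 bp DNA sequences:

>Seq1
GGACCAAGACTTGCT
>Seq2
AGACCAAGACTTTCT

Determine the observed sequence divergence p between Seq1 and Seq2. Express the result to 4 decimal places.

0.1333

The sequences differ at positions 1 (G/A), 13 (G/T).
There are 2 differences over 15 sites, so p = 2/15 = 0.1333.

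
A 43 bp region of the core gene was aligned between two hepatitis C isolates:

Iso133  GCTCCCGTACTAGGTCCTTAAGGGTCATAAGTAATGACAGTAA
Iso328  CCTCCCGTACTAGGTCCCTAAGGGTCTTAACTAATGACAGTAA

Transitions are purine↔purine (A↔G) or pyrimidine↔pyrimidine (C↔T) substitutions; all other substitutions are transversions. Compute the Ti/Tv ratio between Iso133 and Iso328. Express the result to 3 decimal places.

Differing sites — 1:G/C (Tv); 18:T/C (Ti); 27:A/T (Tv); 31:G/C (Tv).
Of the 4 differences, 1 transition and 3 transversions, so Ti/Tv = 1/3 = 0.333.

0.333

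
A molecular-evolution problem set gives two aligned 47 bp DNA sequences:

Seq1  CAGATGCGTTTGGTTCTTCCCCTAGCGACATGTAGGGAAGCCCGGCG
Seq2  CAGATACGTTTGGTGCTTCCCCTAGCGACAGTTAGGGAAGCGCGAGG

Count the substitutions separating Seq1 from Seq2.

Differing sites — 6:G/A; 15:T/G; 31:T/G; 32:G/T; 42:C/G; 45:G/A; 46:C/G.
That gives 7 mismatches out of 47 aligned sites, so the Hamming distance is 7.

7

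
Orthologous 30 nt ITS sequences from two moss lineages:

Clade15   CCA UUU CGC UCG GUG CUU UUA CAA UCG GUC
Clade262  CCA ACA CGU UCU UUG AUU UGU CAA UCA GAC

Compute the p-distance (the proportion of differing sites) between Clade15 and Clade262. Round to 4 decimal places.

0.3667

The sequences differ at positions 4 (U/A), 5 (U/C), 6 (U/A), 9 (C/U), 12 (G/U), 13 (G/U), 16 (C/A), 20 (U/G), 21 (A/U), 27 (G/A), 29 (U/A).
There are 11 differences over 30 sites, so p = 11/30 = 0.3667.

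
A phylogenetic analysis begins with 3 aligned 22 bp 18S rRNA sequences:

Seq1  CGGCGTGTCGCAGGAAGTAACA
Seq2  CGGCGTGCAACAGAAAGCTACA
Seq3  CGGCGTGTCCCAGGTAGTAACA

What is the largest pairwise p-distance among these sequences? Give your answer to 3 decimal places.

Pairwise Hamming distances:
  Seq1 vs Seq2: 6
  Seq1 vs Seq3: 2
  Seq2 vs Seq3: 7
The largest is 7 mismatches, between Seq2 and Seq3; p = 7/22 = 0.318.

0.318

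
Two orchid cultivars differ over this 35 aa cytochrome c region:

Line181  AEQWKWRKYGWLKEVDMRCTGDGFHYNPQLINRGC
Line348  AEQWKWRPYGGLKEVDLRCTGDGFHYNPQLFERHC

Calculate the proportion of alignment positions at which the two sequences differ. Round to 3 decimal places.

0.171

The sequences differ at positions 8 (K/P), 11 (W/G), 17 (M/L), 31 (I/F), 32 (N/E), 34 (G/H).
There are 6 differences over 35 sites, so p = 6/35 = 0.171.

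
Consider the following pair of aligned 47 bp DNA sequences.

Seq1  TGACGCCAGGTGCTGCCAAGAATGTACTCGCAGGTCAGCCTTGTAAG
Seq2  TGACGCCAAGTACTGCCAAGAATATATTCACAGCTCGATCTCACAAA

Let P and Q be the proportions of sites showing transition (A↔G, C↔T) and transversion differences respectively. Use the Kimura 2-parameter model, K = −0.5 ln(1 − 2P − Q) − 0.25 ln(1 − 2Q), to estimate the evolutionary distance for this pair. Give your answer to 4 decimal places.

0.3904

Differing sites — 9:G/A (Ti); 12:G/A (Ti); 24:G/A (Ti); 27:C/T (Ti); 30:G/A (Ti); 34:G/C (Tv); 37:A/G (Ti); 38:G/A (Ti); 39:C/T (Ti); 42:T/C (Ti); 43:G/A (Ti); 44:T/C (Ti); 47:G/A (Ti).
Of the 13 differences, 12 transitions and 1 transversion over 47 sites: P = 12/47 = 0.255319, Q = 1/47 = 0.021277.
d = −0.5·ln(0.468085) − 0.25·ln(0.957446) = −0.5·(-0.759105) − 0.25·(-0.043486) = 0.3904.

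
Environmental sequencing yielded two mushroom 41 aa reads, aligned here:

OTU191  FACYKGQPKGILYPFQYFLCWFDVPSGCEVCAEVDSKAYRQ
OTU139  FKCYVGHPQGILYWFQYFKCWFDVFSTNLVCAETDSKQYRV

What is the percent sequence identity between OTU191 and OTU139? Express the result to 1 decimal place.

Mismatches occur at site 2 (A/K), site 5 (K/V), site 7 (Q/H), site 9 (K/Q), site 14 (P/W), site 19 (L/K), site 25 (P/F), site 27 (G/T), site 28 (C/N), site 29 (E/L), site 34 (V/T), site 38 (A/Q), site 41 (Q/V).
28 of the 41 sites match, so the percent identity is 28/41 × 100 = 68.3%.

68.3%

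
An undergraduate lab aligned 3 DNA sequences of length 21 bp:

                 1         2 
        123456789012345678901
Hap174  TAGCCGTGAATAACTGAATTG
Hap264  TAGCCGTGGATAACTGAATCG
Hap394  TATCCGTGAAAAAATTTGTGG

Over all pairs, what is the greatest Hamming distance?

Pairwise Hamming distances:
  Hap174 vs Hap264: 2
  Hap174 vs Hap394: 7
  Hap264 vs Hap394: 8
The largest is 8, between Hap264 and Hap394.

8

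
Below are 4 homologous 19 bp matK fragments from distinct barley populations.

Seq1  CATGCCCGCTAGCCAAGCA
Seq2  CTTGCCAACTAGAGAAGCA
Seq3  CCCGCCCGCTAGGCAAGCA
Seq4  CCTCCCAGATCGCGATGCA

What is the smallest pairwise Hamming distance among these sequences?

Pairwise Hamming distances:
  Seq1 vs Seq2: 5
  Seq1 vs Seq3: 3
  Seq1 vs Seq4: 7
  Seq2 vs Seq3: 6
  Seq2 vs Seq4: 7
  Seq3 vs Seq4: 8
The smallest is 3, between Seq1 and Seq3.

3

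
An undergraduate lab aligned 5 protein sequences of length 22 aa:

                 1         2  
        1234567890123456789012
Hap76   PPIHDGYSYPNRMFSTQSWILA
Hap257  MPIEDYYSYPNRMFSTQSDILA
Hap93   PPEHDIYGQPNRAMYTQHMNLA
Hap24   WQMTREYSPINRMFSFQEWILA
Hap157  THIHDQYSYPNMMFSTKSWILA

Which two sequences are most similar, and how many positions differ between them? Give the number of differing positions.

Pairwise Hamming distances:
  Hap76 vs Hap257: 4
  Hap76 vs Hap93: 10
  Hap76 vs Hap24: 10
  Hap76 vs Hap157: 5
  Hap257 vs Hap93: 12
  Hap257 vs Hap24: 11
  Hap257 vs Hap157: 7
  Hap93 vs Hap24: 16
  Hap93 vs Hap157: 14
  Hap24 vs Hap157: 12
The smallest is 4, between Hap76 and Hap257.

4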